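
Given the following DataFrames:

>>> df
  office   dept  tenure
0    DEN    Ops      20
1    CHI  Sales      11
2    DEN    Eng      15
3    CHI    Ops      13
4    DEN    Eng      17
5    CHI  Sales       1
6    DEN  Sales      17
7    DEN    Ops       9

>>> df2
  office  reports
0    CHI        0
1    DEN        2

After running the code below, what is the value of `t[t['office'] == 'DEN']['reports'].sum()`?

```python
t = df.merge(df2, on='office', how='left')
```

merge on 'office' (how='left') → 8 rows:
  office   dept  tenure  reports
0    DEN    Ops      20        2
1    CHI  Sales      11        0
2    DEN    Eng      15        2
3    CHI    Ops      13        0
4    DEN    Eng      17        2
5    CHI  Sales       1        0
6    DEN  Sales      17        2
7    DEN    Ops       9        2
filter rows where office == 'DEN':
  office   dept  tenure  reports
0    DEN    Ops      20        2
2    DEN    Eng      15        2
4    DEN    Eng      17        2
6    DEN  Sales      17        2
7    DEN    Ops       9        2
Hence 10.

10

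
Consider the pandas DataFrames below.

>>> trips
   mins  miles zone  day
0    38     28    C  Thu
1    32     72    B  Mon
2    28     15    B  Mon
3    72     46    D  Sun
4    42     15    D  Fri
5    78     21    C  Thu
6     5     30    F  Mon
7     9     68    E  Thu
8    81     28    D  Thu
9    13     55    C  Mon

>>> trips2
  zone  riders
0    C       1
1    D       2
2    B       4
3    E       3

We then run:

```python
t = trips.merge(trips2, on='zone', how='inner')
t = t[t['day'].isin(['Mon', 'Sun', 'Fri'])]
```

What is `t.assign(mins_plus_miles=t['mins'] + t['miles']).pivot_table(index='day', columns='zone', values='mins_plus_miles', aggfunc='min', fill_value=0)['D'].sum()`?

175

merge on 'zone' (how='inner') → 9 rows:
   mins  miles zone  day  riders
0    38     28    C  Thu       1
1    32     72    B  Mon       4
2    28     15    B  Mon       4
3    72     46    D  Sun       2
4    42     15    D  Fri       2
5    78     21    C  Thu       1
6     9     68    E  Thu       3
7    81     28    D  Thu       2
8    13     55    C  Mon       1
filter rows where day in ['Mon', 'Sun', 'Fri']:
   mins  miles zone  day  riders
1    32     72    B  Mon       4
2    28     15    B  Mon       4
3    72     46    D  Sun       2
4    42     15    D  Fri       2
8    13     55    C  Mon       1
add column mins_plus_miles = t['mins'] + t['miles']:
   mins  miles zone  day  riders  mins_plus_miles
1    32     72    B  Mon       4              104
2    28     15    B  Mon       4               43
3    72     46    D  Sun       2              118
4    42     15    D  Fri       2               57
8    13     55    C  Mon       1               68
pivot: rows=day, cols=zone, min(mins_plus_miles):
zone   B   C    D
day              
Fri    0   0   57
Mon   43  68    0
Sun    0   0  118
The sum of column 'D' is 175.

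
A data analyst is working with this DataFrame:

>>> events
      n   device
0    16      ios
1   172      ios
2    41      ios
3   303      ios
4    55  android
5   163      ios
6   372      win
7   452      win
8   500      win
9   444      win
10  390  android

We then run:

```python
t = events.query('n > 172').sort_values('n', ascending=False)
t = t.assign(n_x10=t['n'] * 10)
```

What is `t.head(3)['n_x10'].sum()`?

13960

filter rows where n > 172:
      n   device
3   303      ios
6   372      win
7   452      win
8   500      win
9   444      win
10  390  android
sort by n descending:
      n   device
8   500      win
7   452      win
9   444      win
10  390  android
6   372      win
3   303      ios
add column n_x10 = t['n'] * 10:
      n   device  n_x10
8   500      win   5000
7   452      win   4520
9   444      win   4440
10  390  android   3900
6   372      win   3720
3   303      ios   3030
take first 3 rows:
     n device  n_x10
8  500    win   5000
7  452    win   4520
9  444    win   4440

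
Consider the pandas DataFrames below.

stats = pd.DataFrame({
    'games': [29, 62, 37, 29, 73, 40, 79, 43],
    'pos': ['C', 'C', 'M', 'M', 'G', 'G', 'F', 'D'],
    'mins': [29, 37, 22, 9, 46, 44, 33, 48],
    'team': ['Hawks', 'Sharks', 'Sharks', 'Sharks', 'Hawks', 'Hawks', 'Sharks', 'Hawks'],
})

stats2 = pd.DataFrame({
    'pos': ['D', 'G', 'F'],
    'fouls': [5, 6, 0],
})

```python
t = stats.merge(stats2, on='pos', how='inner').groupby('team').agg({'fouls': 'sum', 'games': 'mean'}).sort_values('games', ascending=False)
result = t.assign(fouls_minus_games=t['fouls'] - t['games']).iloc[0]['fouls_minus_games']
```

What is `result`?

merge on 'pos' (how='inner') → 4 rows:
   games pos  mins    team  fouls
0     73   G    46   Hawks      6
1     40   G    44   Hawks      6
2     79   F    33  Sharks      0
3     43   D    48   Hawks      5
group by team: sum(fouls), mean(games):
        fouls  games
team                
Hawks      17   52.0
Sharks      0   79.0
sort by games descending:
        fouls  games
team                
Sharks      0   79.0
Hawks      17   52.0
add column fouls_minus_games = t['fouls'] - t['games']:
        fouls  games  fouls_minus_games
team                                   
Sharks      0   79.0              -79.0
Hawks      17   52.0              -35.0
The value at position 0, column 'fouls_minus_games' is -79.0.

-79.0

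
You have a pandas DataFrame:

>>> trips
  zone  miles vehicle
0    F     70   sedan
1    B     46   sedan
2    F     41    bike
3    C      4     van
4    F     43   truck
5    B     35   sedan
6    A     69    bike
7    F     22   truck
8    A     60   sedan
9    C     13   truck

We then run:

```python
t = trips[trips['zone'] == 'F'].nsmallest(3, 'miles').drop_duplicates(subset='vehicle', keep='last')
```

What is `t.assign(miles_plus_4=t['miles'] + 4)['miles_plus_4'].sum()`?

92

filter rows where zone == 'F':
  zone  miles vehicle
0    F     70   sedan
2    F     41    bike
4    F     43   truck
7    F     22   truck
take 3 rows with smallest miles:
  zone  miles vehicle
7    F     22   truck
2    F     41    bike
4    F     43   truck
drop duplicate vehicle (keep=last):
  zone  miles vehicle
2    F     41    bike
4    F     43   truck
add column miles_plus_4 = t['miles'] + 4:
  zone  miles vehicle  miles_plus_4
2    F     41    bike            45
4    F     43   truck            47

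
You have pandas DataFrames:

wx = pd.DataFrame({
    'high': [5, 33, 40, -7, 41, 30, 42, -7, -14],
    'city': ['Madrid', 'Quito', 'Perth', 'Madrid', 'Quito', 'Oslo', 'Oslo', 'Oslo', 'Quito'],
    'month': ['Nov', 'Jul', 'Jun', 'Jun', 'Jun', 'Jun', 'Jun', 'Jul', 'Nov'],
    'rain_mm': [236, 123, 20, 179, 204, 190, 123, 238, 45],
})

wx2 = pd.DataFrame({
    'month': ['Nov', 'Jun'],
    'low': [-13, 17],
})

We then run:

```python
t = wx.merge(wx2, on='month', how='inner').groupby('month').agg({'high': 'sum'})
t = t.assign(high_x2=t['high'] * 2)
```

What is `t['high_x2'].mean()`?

merge on 'month' (how='inner') → 7 rows:
   high    city month  rain_mm  low
0     5  Madrid   Nov      236  -13
1    40   Perth   Jun       20   17
2    -7  Madrid   Jun      179   17
3    41   Quito   Jun      204   17
4    30    Oslo   Jun      190   17
5    42    Oslo   Jun      123   17
6   -14   Quito   Nov       45  -13
group by month, sum of high:
       high
month      
Jun     146
Nov      -9
add column high_x2 = t['high'] * 2:
       high  high_x2
month               
Jun     146      292
Nov      -9      -18

137.0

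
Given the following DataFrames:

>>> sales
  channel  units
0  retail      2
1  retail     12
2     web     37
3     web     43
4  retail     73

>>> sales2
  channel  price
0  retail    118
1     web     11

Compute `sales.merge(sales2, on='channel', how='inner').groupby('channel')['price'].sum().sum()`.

376

merge on 'channel' (how='inner') → 5 rows:
  channel  units  price
0  retail      2    118
1  retail     12    118
2     web     37     11
3     web     43     11
4  retail     73    118
group by channel, sum of price:
channel
retail    354
web        22
Name: price, dtype: int64
sum of the resulting series → 376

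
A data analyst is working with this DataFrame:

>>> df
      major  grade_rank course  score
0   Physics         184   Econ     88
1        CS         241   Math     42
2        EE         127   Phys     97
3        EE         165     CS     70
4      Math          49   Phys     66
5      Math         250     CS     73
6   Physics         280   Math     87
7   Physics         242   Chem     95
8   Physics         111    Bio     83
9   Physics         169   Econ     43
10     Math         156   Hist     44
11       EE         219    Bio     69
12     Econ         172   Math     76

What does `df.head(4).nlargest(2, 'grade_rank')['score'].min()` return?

take first 4 rows:
     major  grade_rank course  score
0  Physics         184   Econ     88
1       CS         241   Math     42
2       EE         127   Phys     97
3       EE         165     CS     70
take 2 rows with largest grade_rank:
     major  grade_rank course  score
1       CS         241   Math     42
0  Physics         184   Econ     88
Hence 42.

42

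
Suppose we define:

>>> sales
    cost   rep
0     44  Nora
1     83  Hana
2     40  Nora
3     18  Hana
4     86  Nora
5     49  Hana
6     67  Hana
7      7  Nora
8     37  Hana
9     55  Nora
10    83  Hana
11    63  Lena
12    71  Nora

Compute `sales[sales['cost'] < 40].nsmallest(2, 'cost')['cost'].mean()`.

filter rows where cost < 40:
   cost   rep
3    18  Hana
7     7  Nora
8    37  Hana
take 2 rows with smallest cost:
   cost   rep
7     7  Nora
3    18  Hana
So mean() = 12.5.

12.5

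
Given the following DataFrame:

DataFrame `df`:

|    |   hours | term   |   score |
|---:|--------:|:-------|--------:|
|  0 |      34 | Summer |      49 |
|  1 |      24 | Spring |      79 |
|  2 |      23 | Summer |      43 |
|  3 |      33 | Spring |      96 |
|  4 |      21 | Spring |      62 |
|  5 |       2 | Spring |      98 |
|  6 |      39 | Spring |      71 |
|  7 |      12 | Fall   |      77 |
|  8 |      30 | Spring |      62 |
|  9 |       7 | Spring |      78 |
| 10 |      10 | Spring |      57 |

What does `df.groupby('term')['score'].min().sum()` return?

177

group by term, min of score:
term
Fall      77
Spring    57
Summer    43
Name: score, dtype: int64
The sum of the resulting series is 177.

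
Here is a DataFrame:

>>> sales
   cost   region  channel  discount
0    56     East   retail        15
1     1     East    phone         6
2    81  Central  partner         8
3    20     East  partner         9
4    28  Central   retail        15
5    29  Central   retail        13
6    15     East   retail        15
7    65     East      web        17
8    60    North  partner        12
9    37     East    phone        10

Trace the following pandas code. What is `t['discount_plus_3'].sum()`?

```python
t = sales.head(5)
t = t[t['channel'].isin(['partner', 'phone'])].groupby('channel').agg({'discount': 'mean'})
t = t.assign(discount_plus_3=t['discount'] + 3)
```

take first 5 rows:
   cost   region  channel  discount
0    56     East   retail        15
1     1     East    phone         6
2    81  Central  partner         8
3    20     East  partner         9
4    28  Central   retail        15
filter rows where channel in ['partner', 'phone']:
   cost   region  channel  discount
1     1     East    phone         6
2    81  Central  partner         8
3    20     East  partner         9
group by channel, mean of discount:
         discount
channel          
partner       8.5
phone         6.0
add column discount_plus_3 = t['discount'] + 3:
         discount  discount_plus_3
channel                           
partner       8.5             11.5
phone         6.0              9.0
Taking the sum of column 'discount_plus_3' gives 20.5.

20.5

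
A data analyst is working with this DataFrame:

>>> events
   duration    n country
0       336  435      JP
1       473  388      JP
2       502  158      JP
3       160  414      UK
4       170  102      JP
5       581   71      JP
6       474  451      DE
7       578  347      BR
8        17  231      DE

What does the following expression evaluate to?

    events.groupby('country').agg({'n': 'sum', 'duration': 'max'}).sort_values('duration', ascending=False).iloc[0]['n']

1154

group by country: sum(n), max(duration):
            n  duration
country                
BR        347       578
DE        682       474
JP       1154       581
UK        414       160
sort by duration descending:
            n  duration
country                
JP       1154       581
BR        347       578
DE        682       474
UK        414       160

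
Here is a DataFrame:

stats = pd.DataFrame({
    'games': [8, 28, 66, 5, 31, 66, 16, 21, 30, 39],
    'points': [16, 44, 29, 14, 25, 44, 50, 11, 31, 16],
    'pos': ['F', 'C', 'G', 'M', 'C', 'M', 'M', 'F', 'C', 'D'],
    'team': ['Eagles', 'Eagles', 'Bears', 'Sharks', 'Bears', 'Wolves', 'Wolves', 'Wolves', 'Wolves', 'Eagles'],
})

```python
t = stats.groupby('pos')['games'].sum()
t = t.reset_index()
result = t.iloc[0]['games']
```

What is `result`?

89

group by pos, sum of games:
pos
C    89
D    39
F    29
G    66
M    87
Name: games, dtype: int64
reset_index():
  pos  games
0   C     89
1   D     39
2   F     29
3   G     66
4   M     87
Taking the value at position 0, column 'games' gives 89.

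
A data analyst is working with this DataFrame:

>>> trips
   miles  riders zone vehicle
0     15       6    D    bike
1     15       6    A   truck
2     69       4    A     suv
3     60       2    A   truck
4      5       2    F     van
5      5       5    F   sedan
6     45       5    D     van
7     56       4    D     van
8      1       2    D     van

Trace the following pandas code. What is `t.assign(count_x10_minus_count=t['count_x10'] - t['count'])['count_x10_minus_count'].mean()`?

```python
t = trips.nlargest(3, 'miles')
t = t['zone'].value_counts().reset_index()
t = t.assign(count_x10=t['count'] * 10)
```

13.5

take 3 rows with largest miles:
   miles  riders zone vehicle
2     69       4    A     suv
3     60       2    A   truck
7     56       4    D     van
value_counts of zone:
zone
A    2
D    1
Name: count, dtype: int64
reset_index():
  zone  count
0    A      2
1    D      1
add column count_x10 = t['count'] * 10:
  zone  count  count_x10
0    A      2         20
1    D      1         10
add column count_x10_minus_count = t['count_x10'] - t['count']:
  zone  count  count_x10  count_x10_minus_count
0    A      2         20                     18
1    D      1         10                      9
Reading off the mean of column 'count_x10_minus_count', we get 13.5.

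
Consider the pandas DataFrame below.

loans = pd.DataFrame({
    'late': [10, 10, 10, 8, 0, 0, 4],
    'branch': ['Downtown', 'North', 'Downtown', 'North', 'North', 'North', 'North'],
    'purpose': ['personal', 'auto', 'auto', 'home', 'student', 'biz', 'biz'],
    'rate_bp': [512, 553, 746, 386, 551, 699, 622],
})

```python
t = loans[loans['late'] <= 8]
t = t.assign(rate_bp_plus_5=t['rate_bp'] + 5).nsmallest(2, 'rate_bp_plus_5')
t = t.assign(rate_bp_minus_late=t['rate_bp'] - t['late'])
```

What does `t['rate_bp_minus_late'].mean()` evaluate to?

filter rows where late <= 8:
   late branch  purpose  rate_bp
3     8  North     home      386
4     0  North  student      551
5     0  North      biz      699
6     4  North      biz      622
add column rate_bp_plus_5 = t['rate_bp'] + 5:
   late branch  purpose  rate_bp  rate_bp_plus_5
3     8  North     home      386             391
4     0  North  student      551             556
5     0  North      biz      699             704
6     4  North      biz      622             627
take 2 rows with smallest rate_bp_plus_5:
   late branch  purpose  rate_bp  rate_bp_plus_5
3     8  North     home      386             391
4     0  North  student      551             556
add column rate_bp_minus_late = t['rate_bp'] - t['late']:
   late branch  purpose  rate_bp  rate_bp_plus_5  rate_bp_minus_late
3     8  North     home      386             391                 378
4     0  North  student      551             556                 551
The mean of column 'rate_bp_minus_late' is 464.5.

464.5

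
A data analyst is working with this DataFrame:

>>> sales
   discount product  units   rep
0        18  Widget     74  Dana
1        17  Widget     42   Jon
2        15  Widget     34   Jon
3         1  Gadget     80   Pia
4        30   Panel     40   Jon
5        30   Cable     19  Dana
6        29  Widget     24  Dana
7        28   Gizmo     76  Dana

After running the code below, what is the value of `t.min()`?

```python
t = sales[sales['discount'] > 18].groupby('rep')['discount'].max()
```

30

filter rows where discount > 18:
   discount product  units   rep
4        30   Panel     40   Jon
5        30   Cable     19  Dana
6        29  Widget     24  Dana
7        28   Gizmo     76  Dana
group by rep, max of discount:
rep
Dana    30
Jon     30
Name: discount, dtype: int64
Finally, min of the resulting series = 30.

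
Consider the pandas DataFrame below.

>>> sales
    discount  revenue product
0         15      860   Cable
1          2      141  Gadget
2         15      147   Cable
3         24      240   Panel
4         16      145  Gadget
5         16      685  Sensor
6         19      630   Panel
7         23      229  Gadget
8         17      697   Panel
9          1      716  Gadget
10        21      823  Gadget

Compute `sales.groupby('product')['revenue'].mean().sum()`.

group by product, mean of revenue:
product
Cable     503.500000
Gadget    410.800000
Panel     522.333333
Sensor    685.000000
Name: revenue, dtype: float64
Finally, sum of the resulting series = 2121.63333333.

2121.63333333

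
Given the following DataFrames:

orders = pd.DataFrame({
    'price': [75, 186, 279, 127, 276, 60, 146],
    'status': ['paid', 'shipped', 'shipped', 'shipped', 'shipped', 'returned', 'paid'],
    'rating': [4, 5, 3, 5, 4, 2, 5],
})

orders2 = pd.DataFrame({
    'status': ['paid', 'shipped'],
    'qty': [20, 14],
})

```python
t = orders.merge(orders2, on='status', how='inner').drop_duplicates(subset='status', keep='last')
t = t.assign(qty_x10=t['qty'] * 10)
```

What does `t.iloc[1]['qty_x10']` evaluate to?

merge on 'status' (how='inner') → 6 rows:
   price   status  rating  qty
0     75     paid       4   20
1    186  shipped       5   14
2    279  shipped       3   14
3    127  shipped       5   14
4    276  shipped       4   14
5    146     paid       5   20
drop duplicate status (keep=last):
   price   status  rating  qty
4    276  shipped       4   14
5    146     paid       5   20
add column qty_x10 = t['qty'] * 10:
   price   status  rating  qty  qty_x10
4    276  shipped       4   14      140
5    146     paid       5   20      200
Reading off the value at position 1, column 'qty_x10', we get 200.

200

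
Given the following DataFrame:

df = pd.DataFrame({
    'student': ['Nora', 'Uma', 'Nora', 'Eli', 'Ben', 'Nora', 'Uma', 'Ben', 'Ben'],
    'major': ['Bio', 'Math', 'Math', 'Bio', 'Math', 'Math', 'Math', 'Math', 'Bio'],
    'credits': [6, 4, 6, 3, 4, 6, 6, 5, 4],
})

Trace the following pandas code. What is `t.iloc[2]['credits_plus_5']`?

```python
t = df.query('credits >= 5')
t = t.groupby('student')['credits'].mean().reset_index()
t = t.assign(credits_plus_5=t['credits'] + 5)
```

11.0

filter rows where credits >= 5:
  student major  credits
0    Nora   Bio        6
2    Nora  Math        6
5    Nora  Math        6
6     Uma  Math        6
7     Ben  Math        5
group by student, mean of credits:
student
Ben     5.0
Nora    6.0
Uma     6.0
Name: credits, dtype: float64
reset_index():
  student  credits
0     Ben      5.0
1    Nora      6.0
2     Uma      6.0
add column credits_plus_5 = t['credits'] + 5:
  student  credits  credits_plus_5
0     Ben      5.0            10.0
1    Nora      6.0            11.0
2     Uma      6.0            11.0
So iloc[2]['credits_plus_5'] = 11.0.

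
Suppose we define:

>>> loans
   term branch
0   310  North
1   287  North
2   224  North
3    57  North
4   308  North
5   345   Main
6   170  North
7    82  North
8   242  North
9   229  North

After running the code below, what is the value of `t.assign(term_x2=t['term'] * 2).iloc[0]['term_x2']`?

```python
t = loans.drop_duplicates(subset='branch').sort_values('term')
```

620

drop duplicate branch (keep=first):
   term branch
0   310  North
5   345   Main
sort by term:
   term branch
0   310  North
5   345   Main
add column term_x2 = t['term'] * 2:
   term branch  term_x2
0   310  North      620
5   345   Main      690
Hence 620.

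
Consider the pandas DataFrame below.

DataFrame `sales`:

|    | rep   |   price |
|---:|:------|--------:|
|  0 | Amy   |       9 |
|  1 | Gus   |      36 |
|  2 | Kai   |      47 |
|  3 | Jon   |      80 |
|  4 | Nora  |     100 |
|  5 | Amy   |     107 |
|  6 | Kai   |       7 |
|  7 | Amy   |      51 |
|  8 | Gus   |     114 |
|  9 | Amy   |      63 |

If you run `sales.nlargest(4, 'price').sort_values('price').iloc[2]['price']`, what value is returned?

take 4 rows with largest price:
    rep  price
8   Gus    114
5   Amy    107
4  Nora    100
3   Jon     80
sort by price:
    rep  price
3   Jon     80
4  Nora    100
5   Amy    107
8   Gus    114
So iloc[2]['price'] = 107.

107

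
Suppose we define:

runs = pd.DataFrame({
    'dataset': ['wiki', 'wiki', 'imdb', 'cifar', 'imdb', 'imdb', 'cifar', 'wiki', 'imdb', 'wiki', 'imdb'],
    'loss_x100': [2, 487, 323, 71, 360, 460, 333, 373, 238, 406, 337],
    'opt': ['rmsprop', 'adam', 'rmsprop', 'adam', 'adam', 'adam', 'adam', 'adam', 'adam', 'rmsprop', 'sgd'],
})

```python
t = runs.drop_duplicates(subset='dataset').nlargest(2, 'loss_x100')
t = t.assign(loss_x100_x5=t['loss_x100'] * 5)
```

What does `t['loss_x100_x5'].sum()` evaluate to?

1970

drop duplicate dataset (keep=first):
  dataset  loss_x100      opt
0    wiki          2  rmsprop
2    imdb        323  rmsprop
3   cifar         71     adam
take 2 rows with largest loss_x100:
  dataset  loss_x100      opt
2    imdb        323  rmsprop
3   cifar         71     adam
add column loss_x100_x5 = t['loss_x100'] * 5:
  dataset  loss_x100      opt  loss_x100_x5
2    imdb        323  rmsprop          1615
3   cifar         71     adam           355
Then the sum of column 'loss_x100_x5': 1970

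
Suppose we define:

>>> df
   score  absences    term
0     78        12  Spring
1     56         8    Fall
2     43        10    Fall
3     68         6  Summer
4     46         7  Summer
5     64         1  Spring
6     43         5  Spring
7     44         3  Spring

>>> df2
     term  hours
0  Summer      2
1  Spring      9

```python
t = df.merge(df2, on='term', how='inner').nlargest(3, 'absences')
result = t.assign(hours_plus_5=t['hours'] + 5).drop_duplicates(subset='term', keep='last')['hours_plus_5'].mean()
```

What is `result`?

merge on 'term' (how='inner') → 6 rows:
   score  absences    term  hours
0     78        12  Spring      9
1     68         6  Summer      2
2     46         7  Summer      2
3     64         1  Spring      9
4     43         5  Spring      9
5     44         3  Spring      9
take 3 rows with largest absences:
   score  absences    term  hours
0     78        12  Spring      9
2     46         7  Summer      2
1     68         6  Summer      2
add column hours_plus_5 = t['hours'] + 5:
   score  absences    term  hours  hours_plus_5
0     78        12  Spring      9            14
2     46         7  Summer      2             7
1     68         6  Summer      2             7
drop duplicate term (keep=last):
   score  absences    term  hours  hours_plus_5
0     78        12  Spring      9            14
1     68         6  Summer      2             7
Reading off the mean of column 'hours_plus_5', we get 10.5.

10.5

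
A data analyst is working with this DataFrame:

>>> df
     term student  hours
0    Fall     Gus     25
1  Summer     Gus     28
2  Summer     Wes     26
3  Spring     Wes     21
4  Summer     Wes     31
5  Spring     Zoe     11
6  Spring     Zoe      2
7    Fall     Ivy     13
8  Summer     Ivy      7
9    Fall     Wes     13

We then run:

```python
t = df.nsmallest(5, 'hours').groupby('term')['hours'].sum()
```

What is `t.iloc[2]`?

take 5 rows with smallest hours:
     term student  hours
6  Spring     Zoe      2
8  Summer     Ivy      7
5  Spring     Zoe     11
7    Fall     Ivy     13
9    Fall     Wes     13
group by term, sum of hours:
term
Fall      26
Spring    13
Summer     7
Name: hours, dtype: int64
Taking the value at position 2 gives 7.

7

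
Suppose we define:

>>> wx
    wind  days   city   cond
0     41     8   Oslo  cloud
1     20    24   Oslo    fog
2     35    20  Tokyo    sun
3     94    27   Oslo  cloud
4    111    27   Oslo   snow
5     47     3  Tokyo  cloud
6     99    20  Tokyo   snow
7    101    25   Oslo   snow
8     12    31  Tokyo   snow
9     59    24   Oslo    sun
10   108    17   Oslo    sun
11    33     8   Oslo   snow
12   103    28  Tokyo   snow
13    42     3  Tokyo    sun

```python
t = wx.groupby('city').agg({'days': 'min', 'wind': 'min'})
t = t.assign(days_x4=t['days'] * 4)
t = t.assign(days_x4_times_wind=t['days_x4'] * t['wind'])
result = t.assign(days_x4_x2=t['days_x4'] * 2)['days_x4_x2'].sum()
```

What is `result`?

group by city: min(days), min(wind):
       days  wind
city             
Oslo      8    20
Tokyo     3    12
add column days_x4 = t['days'] * 4:
       days  wind  days_x4
city                      
Oslo      8    20       32
Tokyo     3    12       12
add column days_x4_times_wind = t['days_x4'] * t['wind']:
       days  wind  days_x4  days_x4_times_wind
city                                          
Oslo      8    20       32                 640
Tokyo     3    12       12                 144
add column days_x4_x2 = t['days_x4'] * 2:
       days  wind  days_x4  days_x4_times_wind  days_x4_x2
city                                                      
Oslo      8    20       32                 640          64
Tokyo     3    12       12                 144          24

88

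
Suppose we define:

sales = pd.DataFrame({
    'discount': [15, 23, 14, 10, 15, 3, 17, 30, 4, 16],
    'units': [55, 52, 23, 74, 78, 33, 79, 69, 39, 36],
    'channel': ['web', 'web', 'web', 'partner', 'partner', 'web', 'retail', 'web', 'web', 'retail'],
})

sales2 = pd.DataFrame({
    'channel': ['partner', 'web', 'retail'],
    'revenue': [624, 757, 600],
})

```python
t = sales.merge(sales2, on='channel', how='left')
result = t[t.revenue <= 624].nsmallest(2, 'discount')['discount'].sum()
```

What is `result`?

25

merge on 'channel' (how='left') → 10 rows:
   discount  units  channel  revenue
0        15     55      web      757
1        23     52      web      757
2        14     23      web      757
3        10     74  partner      624
4        15     78  partner      624
5         3     33      web      757
6        17     79   retail      600
7        30     69      web      757
8         4     39      web      757
9        16     36   retail      600
filter rows where revenue <= 624:
   discount  units  channel  revenue
3        10     74  partner      624
4        15     78  partner      624
6        17     79   retail      600
9        16     36   retail      600
take 2 rows with smallest discount:
   discount  units  channel  revenue
3        10     74  partner      624
4        15     78  partner      624
So sum() = 25.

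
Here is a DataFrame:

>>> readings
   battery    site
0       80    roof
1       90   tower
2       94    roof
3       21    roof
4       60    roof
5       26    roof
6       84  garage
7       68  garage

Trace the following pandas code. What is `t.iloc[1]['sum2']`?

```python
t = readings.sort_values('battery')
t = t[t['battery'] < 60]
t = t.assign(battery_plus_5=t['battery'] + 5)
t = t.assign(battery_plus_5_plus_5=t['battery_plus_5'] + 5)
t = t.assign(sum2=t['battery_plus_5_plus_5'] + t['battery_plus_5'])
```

67

sort by battery:
   battery    site
3       21    roof
5       26    roof
4       60    roof
7       68  garage
0       80    roof
6       84  garage
1       90   tower
2       94    roof
filter rows where battery < 60:
   battery  site
3       21  roof
5       26  roof
add column battery_plus_5 = t['battery'] + 5:
   battery  site  battery_plus_5
3       21  roof              26
5       26  roof              31
add column battery_plus_5_plus_5 = t['battery_plus_5'] + 5:
   battery  site  battery_plus_5  battery_plus_5_plus_5
3       21  roof              26                     31
5       26  roof              31                     36
add column sum2 = t['battery_plus_5_plus_5'] + t['battery_plus_5']:
   battery  site  battery_plus_5  battery_plus_5_plus_5  sum2
3       21  roof              26                     31    57
5       26  roof              31                     36    67
Finally, value at position 1, column 'sum2' = 67.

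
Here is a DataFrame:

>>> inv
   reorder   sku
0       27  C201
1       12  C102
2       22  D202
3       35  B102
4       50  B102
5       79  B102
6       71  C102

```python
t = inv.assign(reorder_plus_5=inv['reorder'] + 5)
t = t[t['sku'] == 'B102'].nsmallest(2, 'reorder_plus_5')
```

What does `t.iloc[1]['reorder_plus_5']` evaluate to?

add column reorder_plus_5 = inv['reorder'] + 5:
   reorder   sku  reorder_plus_5
0       27  C201              32
1       12  C102              17
2       22  D202              27
3       35  B102              40
4       50  B102              55
5       79  B102              84
6       71  C102              76
filter rows where sku == 'B102':
   reorder   sku  reorder_plus_5
3       35  B102              40
4       50  B102              55
5       79  B102              84
take 2 rows with smallest reorder_plus_5:
   reorder   sku  reorder_plus_5
3       35  B102              40
4       50  B102              55
value at position 1, column 'reorder_plus_5' → 55

55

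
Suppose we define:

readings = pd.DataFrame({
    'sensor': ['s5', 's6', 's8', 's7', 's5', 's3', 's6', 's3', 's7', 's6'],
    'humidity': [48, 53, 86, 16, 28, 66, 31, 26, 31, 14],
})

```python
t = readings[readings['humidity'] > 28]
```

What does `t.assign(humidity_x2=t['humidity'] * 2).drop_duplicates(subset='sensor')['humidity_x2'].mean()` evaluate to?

113.6

filter rows where humidity > 28:
  sensor  humidity
0     s5        48
1     s6        53
2     s8        86
5     s3        66
6     s6        31
8     s7        31
add column humidity_x2 = t['humidity'] * 2:
  sensor  humidity  humidity_x2
0     s5        48           96
1     s6        53          106
2     s8        86          172
5     s3        66          132
6     s6        31           62
8     s7        31           62
drop duplicate sensor (keep=first):
  sensor  humidity  humidity_x2
0     s5        48           96
1     s6        53          106
2     s8        86          172
5     s3        66          132
8     s7        31           62
Hence 113.6.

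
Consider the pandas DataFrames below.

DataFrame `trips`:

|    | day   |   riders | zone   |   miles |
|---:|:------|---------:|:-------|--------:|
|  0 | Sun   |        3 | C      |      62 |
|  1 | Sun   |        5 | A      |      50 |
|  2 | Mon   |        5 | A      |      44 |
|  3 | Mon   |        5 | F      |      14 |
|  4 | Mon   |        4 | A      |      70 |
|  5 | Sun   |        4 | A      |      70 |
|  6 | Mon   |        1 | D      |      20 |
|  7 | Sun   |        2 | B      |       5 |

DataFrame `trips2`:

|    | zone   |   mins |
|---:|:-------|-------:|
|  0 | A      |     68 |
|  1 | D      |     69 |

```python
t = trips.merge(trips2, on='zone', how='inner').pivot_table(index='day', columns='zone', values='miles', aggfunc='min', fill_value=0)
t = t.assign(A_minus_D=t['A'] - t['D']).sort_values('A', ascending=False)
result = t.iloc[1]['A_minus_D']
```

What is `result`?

merge on 'zone' (how='inner') → 5 rows:
   day  riders zone  miles  mins
0  Sun       5    A     50    68
1  Mon       5    A     44    68
2  Mon       4    A     70    68
3  Sun       4    A     70    68
4  Mon       1    D     20    69
pivot: rows=day, cols=zone, min(miles):
zone   A   D
day         
Mon   44  20
Sun   50   0
add column A_minus_D = t['A'] - t['D']:
zone   A   D  A_minus_D
day                    
Mon   44  20         24
Sun   50   0         50
sort by A descending:
zone   A   D  A_minus_D
day                    
Sun   50   0         50
Mon   44  20         24
Reading off the value at position 1, column 'A_minus_D', we get 24.

24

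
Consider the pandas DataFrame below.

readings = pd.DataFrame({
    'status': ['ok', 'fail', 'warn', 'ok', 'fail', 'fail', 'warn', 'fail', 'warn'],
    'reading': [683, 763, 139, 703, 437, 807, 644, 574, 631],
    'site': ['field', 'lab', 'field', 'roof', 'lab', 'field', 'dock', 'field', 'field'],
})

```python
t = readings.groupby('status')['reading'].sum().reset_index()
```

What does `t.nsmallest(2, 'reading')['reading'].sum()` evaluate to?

2800

group by status, sum of reading:
status
fail    2581
ok      1386
warn    1414
Name: reading, dtype: int64
reset_index():
  status  reading
0   fail     2581
1     ok     1386
2   warn     1414
take 2 rows with smallest reading:
  status  reading
1     ok     1386
2   warn     1414
Taking the sum of column 'reading' gives 2800.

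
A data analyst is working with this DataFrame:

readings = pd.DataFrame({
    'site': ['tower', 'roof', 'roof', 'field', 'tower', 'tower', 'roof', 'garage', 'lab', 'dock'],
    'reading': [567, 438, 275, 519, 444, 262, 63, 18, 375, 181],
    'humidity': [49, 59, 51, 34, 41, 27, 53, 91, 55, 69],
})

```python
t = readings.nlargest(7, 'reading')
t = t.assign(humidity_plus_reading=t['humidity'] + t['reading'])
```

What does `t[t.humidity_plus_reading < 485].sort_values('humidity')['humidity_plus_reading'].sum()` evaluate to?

1045

take 7 rows with largest reading:
    site  reading  humidity
0  tower      567        49
3  field      519        34
4  tower      444        41
1   roof      438        59
8    lab      375        55
2   roof      275        51
5  tower      262        27
add column humidity_plus_reading = t['humidity'] + t['reading']:
    site  reading  humidity  humidity_plus_reading
0  tower      567        49                    616
3  field      519        34                    553
4  tower      444        41                    485
1   roof      438        59                    497
8    lab      375        55                    430
2   roof      275        51                    326
5  tower      262        27                    289
filter rows where humidity_plus_reading < 485:
    site  reading  humidity  humidity_plus_reading
8    lab      375        55                    430
2   roof      275        51                    326
5  tower      262        27                    289
sort by humidity:
    site  reading  humidity  humidity_plus_reading
5  tower      262        27                    289
2   roof      275        51                    326
8    lab      375        55                    430
Reading off the sum of column 'humidity_plus_reading', we get 1045.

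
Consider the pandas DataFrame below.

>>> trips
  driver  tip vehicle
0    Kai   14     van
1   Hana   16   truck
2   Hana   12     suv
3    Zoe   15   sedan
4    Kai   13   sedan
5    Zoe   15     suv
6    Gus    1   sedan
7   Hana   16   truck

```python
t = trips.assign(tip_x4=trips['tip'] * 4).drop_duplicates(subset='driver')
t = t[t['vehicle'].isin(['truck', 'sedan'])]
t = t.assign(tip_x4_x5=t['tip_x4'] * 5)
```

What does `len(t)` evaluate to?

add column tip_x4 = trips['tip'] * 4:
  driver  tip vehicle  tip_x4
0    Kai   14     van      56
1   Hana   16   truck      64
2   Hana   12     suv      48
3    Zoe   15   sedan      60
4    Kai   13   sedan      52
5    Zoe   15     suv      60
6    Gus    1   sedan       4
7   Hana   16   truck      64
drop duplicate driver (keep=first):
  driver  tip vehicle  tip_x4
0    Kai   14     van      56
1   Hana   16   truck      64
3    Zoe   15   sedan      60
6    Gus    1   sedan       4
filter rows where vehicle in ['truck', 'sedan']:
  driver  tip vehicle  tip_x4
1   Hana   16   truck      64
3    Zoe   15   sedan      60
6    Gus    1   sedan       4
add column tip_x4_x5 = t['tip_x4'] * 5:
  driver  tip vehicle  tip_x4  tip_x4_x5
1   Hana   16   truck      64        320
3    Zoe   15   sedan      60        300
6    Gus    1   sedan       4         20
number of rows → 3

3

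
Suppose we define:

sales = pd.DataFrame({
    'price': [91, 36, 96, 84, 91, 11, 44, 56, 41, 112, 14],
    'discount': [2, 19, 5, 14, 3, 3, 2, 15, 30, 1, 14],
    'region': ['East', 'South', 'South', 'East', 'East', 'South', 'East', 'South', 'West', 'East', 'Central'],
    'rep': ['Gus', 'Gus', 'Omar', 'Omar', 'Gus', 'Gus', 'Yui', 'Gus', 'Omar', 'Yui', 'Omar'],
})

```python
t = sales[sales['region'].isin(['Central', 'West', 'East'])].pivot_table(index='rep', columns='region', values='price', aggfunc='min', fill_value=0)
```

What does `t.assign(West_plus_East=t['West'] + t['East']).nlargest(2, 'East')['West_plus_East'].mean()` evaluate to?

108.0

filter rows where region in ['Central', 'West', 'East']:
    price  discount   region   rep
0      91         2     East   Gus
3      84        14     East  Omar
4      91         3     East   Gus
6      44         2     East   Yui
8      41        30     West  Omar
9     112         1     East   Yui
10     14        14  Central  Omar
pivot: rows=rep, cols=region, min(price):
region  Central  East  West
rep                        
Gus           0    91     0
Omar         14    84    41
Yui           0    44     0
add column West_plus_East = t['West'] + t['East']:
region  Central  East  West  West_plus_East
rep                                        
Gus           0    91     0              91
Omar         14    84    41             125
Yui           0    44     0              44
take 2 rows with largest East:
region  Central  East  West  West_plus_East
rep                                        
Gus           0    91     0              91
Omar         14    84    41             125
mean of column 'West_plus_East' → 108.0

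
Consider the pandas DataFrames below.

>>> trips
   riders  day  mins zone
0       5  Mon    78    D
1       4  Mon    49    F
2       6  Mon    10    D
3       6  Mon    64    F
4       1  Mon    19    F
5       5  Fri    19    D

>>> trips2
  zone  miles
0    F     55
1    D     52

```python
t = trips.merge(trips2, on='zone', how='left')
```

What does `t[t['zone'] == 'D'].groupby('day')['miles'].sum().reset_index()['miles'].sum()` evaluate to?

merge on 'zone' (how='left') → 6 rows:
   riders  day  mins zone  miles
0       5  Mon    78    D     52
1       4  Mon    49    F     55
2       6  Mon    10    D     52
3       6  Mon    64    F     55
4       1  Mon    19    F     55
5       5  Fri    19    D     52
filter rows where zone == 'D':
   riders  day  mins zone  miles
0       5  Mon    78    D     52
2       6  Mon    10    D     52
5       5  Fri    19    D     52
group by day, sum of miles:
day
Fri     52
Mon    104
Name: miles, dtype: int64
reset_index():
   day  miles
0  Fri     52
1  Mon    104
Finally, sum of column 'miles' = 156.

156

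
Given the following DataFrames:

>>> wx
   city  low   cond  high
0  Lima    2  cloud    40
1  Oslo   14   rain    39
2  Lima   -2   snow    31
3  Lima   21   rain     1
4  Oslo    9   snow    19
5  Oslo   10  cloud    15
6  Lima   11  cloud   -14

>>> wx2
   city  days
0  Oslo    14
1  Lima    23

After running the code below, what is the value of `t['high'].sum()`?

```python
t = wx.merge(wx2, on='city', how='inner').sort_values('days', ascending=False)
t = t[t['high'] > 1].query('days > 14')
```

71

merge on 'city' (how='inner') → 7 rows:
   city  low   cond  high  days
0  Lima    2  cloud    40    23
1  Oslo   14   rain    39    14
2  Lima   -2   snow    31    23
3  Lima   21   rain     1    23
4  Oslo    9   snow    19    14
5  Oslo   10  cloud    15    14
6  Lima   11  cloud   -14    23
sort by days descending:
   city  low   cond  high  days
0  Lima    2  cloud    40    23
2  Lima   -2   snow    31    23
3  Lima   21   rain     1    23
6  Lima   11  cloud   -14    23
1  Oslo   14   rain    39    14
4  Oslo    9   snow    19    14
5  Oslo   10  cloud    15    14
filter rows where high > 1:
   city  low   cond  high  days
0  Lima    2  cloud    40    23
2  Lima   -2   snow    31    23
1  Oslo   14   rain    39    14
4  Oslo    9   snow    19    14
5  Oslo   10  cloud    15    14
filter rows where days > 14:
   city  low   cond  high  days
0  Lima    2  cloud    40    23
2  Lima   -2   snow    31    23
Reading off the sum of column 'high', we get 71.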